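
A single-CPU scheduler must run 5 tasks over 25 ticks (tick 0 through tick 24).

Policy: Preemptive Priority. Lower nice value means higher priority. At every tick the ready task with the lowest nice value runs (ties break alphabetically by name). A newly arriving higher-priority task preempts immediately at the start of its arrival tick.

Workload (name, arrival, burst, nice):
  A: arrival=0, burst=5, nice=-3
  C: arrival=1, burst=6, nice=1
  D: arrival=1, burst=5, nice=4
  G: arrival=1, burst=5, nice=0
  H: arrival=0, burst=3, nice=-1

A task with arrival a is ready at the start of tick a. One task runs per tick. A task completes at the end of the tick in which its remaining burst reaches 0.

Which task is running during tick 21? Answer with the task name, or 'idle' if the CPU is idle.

t=0: ready={A,H} → run A
t=1: ready={A,C,D,G,H} → run A
t=2: ready={A,C,D,G,H} → run A
t=3: ready={A,C,D,G,H} → run A
t=4: ready={A,C,D,G,H} → run A
t=5: ready={C,D,G,H} → run H
t=6: ready={C,D,G,H} → run H
t=7: ready={C,D,G,H} → run H
t=8: ready={C,D,G} → run G
t=9: ready={C,D,G} → run G
t=10: ready={C,D,G} → run G
t=11: ready={C,D,G} → run G
t=12: ready={C,D,G} → run G
t=13: ready={C,D} → run C
t=14: ready={C,D} → run C
t=15: ready={C,D} → run C
t=16: ready={C,D} → run C
t=17: ready={C,D} → run C
t=18: ready={C,D} → run C
t=19: ready={D} → run D
t=20: ready={D} → run D
t=21: ready={D} → run D
t=22: ready={D} → run D
t=23: ready={D} → run D
t=24: (idle)

running at tick 21 = D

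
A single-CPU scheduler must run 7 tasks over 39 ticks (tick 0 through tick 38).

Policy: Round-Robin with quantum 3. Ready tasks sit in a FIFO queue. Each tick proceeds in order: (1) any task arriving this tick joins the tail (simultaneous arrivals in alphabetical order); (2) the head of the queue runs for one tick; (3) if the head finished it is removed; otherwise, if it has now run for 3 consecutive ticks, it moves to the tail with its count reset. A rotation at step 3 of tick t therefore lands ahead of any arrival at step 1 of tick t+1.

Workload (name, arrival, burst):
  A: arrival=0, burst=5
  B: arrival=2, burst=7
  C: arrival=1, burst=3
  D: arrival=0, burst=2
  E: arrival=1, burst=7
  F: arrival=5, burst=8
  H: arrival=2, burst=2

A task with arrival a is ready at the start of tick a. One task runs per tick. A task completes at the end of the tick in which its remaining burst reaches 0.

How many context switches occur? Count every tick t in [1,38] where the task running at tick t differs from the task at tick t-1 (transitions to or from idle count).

context switches = 14

t=0: queue=[A,D] q_used=0 → run A
t=1: queue=[A,D,C,E] q_used=1 → run A
t=2: queue=[A,D,C,E,B,H] q_used=2 → run A
t=3: queue=[D,C,E,B,H,A] q_used=0 → run D
t=4: queue=[D,C,E,B,H,A] q_used=1 → run D
t=5: queue=[C,E,B,H,A,F] q_used=0 → run C
t=6: queue=[C,E,B,H,A,F] q_used=1 → run C
t=7: queue=[C,E,B,H,A,F] q_used=2 → run C
t=8: queue=[E,B,H,A,F] q_used=0 → run E
t=9: queue=[E,B,H,A,F] q_used=1 → run E
t=10: queue=[E,B,H,A,F] q_used=2 → run E
t=11: queue=[B,H,A,F,E] q_used=0 → run B
t=12: queue=[B,H,A,F,E] q_used=1 → run B
t=13: queue=[B,H,A,F,E] q_used=2 → run B
t=14: queue=[H,A,F,E,B] q_used=0 → run H
t=15: queue=[H,A,F,E,B] q_used=1 → run H
t=16: queue=[A,F,E,B] q_used=0 → run A
t=17: queue=[A,F,E,B] q_used=1 → run A
t=18: queue=[F,E,B] q_used=0 → run F
t=19: queue=[F,E,B] q_used=1 → run F
t=20: queue=[F,E,B] q_used=2 → run F
t=21: queue=[E,B,F] q_used=0 → run E
t=22: queue=[E,B,F] q_used=1 → run E
t=23: queue=[E,B,F] q_used=2 → run E
t=24: queue=[B,F,E] q_used=0 → run B
t=25: queue=[B,F,E] q_used=1 → run B
t=26: queue=[B,F,E] q_used=2 → run B
t=27: queue=[F,E,B] q_used=0 → run F
t=28: queue=[F,E,B] q_used=1 → run F
t=29: queue=[F,E,B] q_used=2 → run F
t=30: queue=[E,B,F] q_used=0 → run E
t=31: queue=[B,F] q_used=0 → run B
t=32: queue=[F] q_used=0 → run F
t=33: queue=[F] q_used=1 → run F
t=34: (idle)
t=35: (idle)
t=36: (idle)
t=37: (idle)
t=38: (idle)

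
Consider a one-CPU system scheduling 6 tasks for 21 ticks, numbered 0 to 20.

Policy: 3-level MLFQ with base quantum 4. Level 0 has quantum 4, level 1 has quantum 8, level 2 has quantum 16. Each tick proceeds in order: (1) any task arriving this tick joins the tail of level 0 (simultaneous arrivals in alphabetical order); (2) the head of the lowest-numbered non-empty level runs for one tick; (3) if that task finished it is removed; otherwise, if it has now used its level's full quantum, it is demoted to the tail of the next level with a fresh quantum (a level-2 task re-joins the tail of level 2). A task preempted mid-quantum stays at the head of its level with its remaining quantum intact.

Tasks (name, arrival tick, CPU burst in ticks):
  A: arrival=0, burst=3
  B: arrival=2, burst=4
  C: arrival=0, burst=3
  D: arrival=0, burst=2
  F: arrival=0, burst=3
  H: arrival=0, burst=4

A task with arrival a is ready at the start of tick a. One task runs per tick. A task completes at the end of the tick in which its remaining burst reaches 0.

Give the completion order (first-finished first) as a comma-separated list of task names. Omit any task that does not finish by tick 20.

completion order = A, C, D, F, H, B

t=0: L0/L1/L2 = ACDFH/-/- → run A
t=1: L0/L1/L2 = ACDFH/-/- → run A
t=2: L0/L1/L2 = ACDFHB/-/- → run A
t=3: L0/L1/L2 = CDFHB/-/- → run C
t=4: L0/L1/L2 = CDFHB/-/- → run C
t=5: L0/L1/L2 = CDFHB/-/- → run C
t=6: L0/L1/L2 = DFHB/-/- → run D
t=7: L0/L1/L2 = DFHB/-/- → run D
t=8: L0/L1/L2 = FHB/-/- → run F
t=9: L0/L1/L2 = FHB/-/- → run F
t=10: L0/L1/L2 = FHB/-/- → run F
t=11: L0/L1/L2 = HB/-/- → run H
t=12: L0/L1/L2 = HB/-/- → run H
t=13: L0/L1/L2 = HB/-/- → run H
t=14: L0/L1/L2 = HB/-/- → run H
t=15: L0/L1/L2 = B/-/- → run B
t=16: L0/L1/L2 = B/-/- → run B
t=17: L0/L1/L2 = B/-/- → run B
t=18: L0/L1/L2 = B/-/- → run B
t=19: (idle)
t=20: (idle)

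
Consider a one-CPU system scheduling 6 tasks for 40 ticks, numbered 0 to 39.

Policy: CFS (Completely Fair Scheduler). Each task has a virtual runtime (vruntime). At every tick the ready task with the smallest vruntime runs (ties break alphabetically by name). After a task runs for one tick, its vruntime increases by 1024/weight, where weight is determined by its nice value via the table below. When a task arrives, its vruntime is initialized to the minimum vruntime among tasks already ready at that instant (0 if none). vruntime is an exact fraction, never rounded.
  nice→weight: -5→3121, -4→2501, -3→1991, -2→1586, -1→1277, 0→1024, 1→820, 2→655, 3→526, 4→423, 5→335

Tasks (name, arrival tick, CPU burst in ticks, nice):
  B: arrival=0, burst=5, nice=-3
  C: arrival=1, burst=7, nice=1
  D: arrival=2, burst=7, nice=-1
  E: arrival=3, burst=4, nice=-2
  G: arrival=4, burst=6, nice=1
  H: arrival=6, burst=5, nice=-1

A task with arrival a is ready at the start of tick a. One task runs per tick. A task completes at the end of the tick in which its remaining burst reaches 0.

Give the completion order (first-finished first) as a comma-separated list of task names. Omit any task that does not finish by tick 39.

completion order = B, E, H, D, G, C

t=0: vr[B=0] → run B
t=1: vr[B=1024/1991 C=1024/1991] → run B
t=2: vr[B=2048/1991 C=1024/1991 D=1024/1991] → run C
t=3: vr[B=2048/1991 C=719616/408155 D=1024/1991 E=1024/1991] → run D
t=4: vr[B=2048/1991 C=719616/408155 D=3346432/2542507 E=1024/1991 G=1024/1991] → run E
t=5: vr[B=2048/1991 C=719616/408155 D=3346432/2542507 E=1831424/1578863 G=1024/1991] → run G
t=6: vr[B=2048/1991 C=719616/408155 D=3346432/2542507 E=1831424/1578863 G=719616/408155 H=2048/1991] → run B
t=7: vr[B=3072/1991 C=719616/408155 D=3346432/2542507 E=1831424/1578863 G=719616/408155 H=2048/1991] → run H
t=8: vr[B=3072/1991 C=719616/408155 D=3346432/2542507 E=1831424/1578863 G=719616/408155 H=4654080/2542507] → run E
t=9: vr[B=3072/1991 C=719616/408155 D=3346432/2542507 E=2850816/1578863 G=719616/408155 H=4654080/2542507] → run D
t=10: vr[B=3072/1991 C=719616/408155 D=5385216/2542507 E=2850816/1578863 G=719616/408155 H=4654080/2542507] → run B
t=11: vr[B=4096/1991 C=719616/408155 D=5385216/2542507 E=2850816/1578863 G=719616/408155 H=4654080/2542507] → run C
t=12: vr[B=4096/1991 C=1229312/408155 D=5385216/2542507 E=2850816/1578863 G=719616/408155 H=4654080/2542507] → run G
t=13: vr[B=4096/1991 C=1229312/408155 D=5385216/2542507 E=2850816/1578863 G=1229312/408155 H=4654080/2542507] → run E
t=14: vr[B=4096/1991 C=1229312/408155 D=5385216/2542507 E=3870208/1578863 G=1229312/408155 H=4654080/2542507] → run H
t=15: vr[B=4096/1991 C=1229312/408155 D=5385216/2542507 E=3870208/1578863 G=1229312/408155 H=6692864/2542507] → run B
t=16: vr[C=1229312/408155 D=5385216/2542507 E=3870208/1578863 G=1229312/408155 H=6692864/2542507] → run D
t=17: vr[C=1229312/408155 D=7424000/2542507 E=3870208/1578863 G=1229312/408155 H=6692864/2542507] → run E
t=18: vr[C=1229312/408155 D=7424000/2542507 G=1229312/408155 H=6692864/2542507] → run H
t=19: vr[C=1229312/408155 D=7424000/2542507 G=1229312/408155 H=8731648/2542507] → run D
t=20: vr[C=1229312/408155 D=9462784/2542507 G=1229312/408155 H=8731648/2542507] → run C
t=21: vr[C=1739008/408155 D=9462784/2542507 G=1229312/408155 H=8731648/2542507] → run G
t=22: vr[C=1739008/408155 D=9462784/2542507 G=1739008/408155 H=8731648/2542507] → run H
t=23: vr[C=1739008/408155 D=9462784/2542507 G=1739008/408155 H=10770432/2542507] → run D
t=24: vr[C=1739008/408155 D=11501568/2542507 G=1739008/408155 H=10770432/2542507] → run H
t=25: vr[C=1739008/408155 D=11501568/2542507 G=1739008/408155] → run C
t=26: vr[C=2248704/408155 D=11501568/2542507 G=1739008/408155] → run G
t=27: vr[C=2248704/408155 D=11501568/2542507 G=2248704/408155] → run D
t=28: vr[C=2248704/408155 D=13540352/2542507 G=2248704/408155] → run D
t=29: vr[C=2248704/408155 G=2248704/408155] → run C
t=30: vr[C=551680/81631 G=2248704/408155] → run G
t=31: vr[C=551680/81631 G=551680/81631] → run C
t=32: vr[C=3268096/408155 G=551680/81631] → run G
t=33: vr[C=3268096/408155] → run C
t=34: (idle)
t=35: (idle)
t=36: (idle)
t=37: (idle)
t=38: (idle)
t=39: (idle)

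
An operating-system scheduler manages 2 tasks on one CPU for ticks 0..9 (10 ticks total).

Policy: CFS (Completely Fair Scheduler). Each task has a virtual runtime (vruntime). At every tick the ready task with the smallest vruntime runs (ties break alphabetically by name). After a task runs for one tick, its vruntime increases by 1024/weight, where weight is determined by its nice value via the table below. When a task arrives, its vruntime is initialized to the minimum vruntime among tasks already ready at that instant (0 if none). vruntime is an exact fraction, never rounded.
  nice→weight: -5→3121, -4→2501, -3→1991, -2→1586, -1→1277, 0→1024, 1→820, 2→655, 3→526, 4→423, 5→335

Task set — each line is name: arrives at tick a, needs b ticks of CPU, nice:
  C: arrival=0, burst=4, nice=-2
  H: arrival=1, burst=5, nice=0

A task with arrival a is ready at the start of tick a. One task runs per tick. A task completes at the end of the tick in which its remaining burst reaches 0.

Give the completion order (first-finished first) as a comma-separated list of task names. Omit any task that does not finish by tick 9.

completion order = C, H

t=0: vr[C=0] → run C
t=1: vr[C=512/793 H=512/793] → run C
t=2: vr[C=1024/793 H=512/793] → run H
t=3: vr[C=1024/793 H=1305/793] → run C
t=4: vr[C=1536/793 H=1305/793] → run H
t=5: vr[C=1536/793 H=2098/793] → run C
t=6: vr[H=2098/793] → run H
t=7: vr[H=2891/793] → run H
t=8: vr[H=3684/793] → run H
t=9: (idle)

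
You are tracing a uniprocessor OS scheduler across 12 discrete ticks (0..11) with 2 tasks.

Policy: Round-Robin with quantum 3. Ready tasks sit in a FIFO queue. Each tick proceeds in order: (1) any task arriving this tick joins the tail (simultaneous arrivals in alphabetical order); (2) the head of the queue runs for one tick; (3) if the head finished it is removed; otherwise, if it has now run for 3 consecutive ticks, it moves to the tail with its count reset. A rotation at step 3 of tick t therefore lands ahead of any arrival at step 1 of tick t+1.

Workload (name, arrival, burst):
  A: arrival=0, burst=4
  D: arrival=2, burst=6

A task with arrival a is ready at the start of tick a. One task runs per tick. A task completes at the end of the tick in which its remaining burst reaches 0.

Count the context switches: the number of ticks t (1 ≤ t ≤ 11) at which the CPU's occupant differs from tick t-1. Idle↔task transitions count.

t=0: queue=[A] q_used=0 → run A
t=1: queue=[A] q_used=1 → run A
t=2: queue=[A,D] q_used=2 → run A
t=3: queue=[D,A] q_used=0 → run D
t=4: queue=[D,A] q_used=1 → run D
t=5: queue=[D,A] q_used=2 → run D
t=6: queue=[A,D] q_used=0 → run A
t=7: queue=[D] q_used=0 → run D
t=8: queue=[D] q_used=1 → run D
t=9: queue=[D] q_used=2 → run D
t=10: (idle)
t=11: (idle)

context switches = 4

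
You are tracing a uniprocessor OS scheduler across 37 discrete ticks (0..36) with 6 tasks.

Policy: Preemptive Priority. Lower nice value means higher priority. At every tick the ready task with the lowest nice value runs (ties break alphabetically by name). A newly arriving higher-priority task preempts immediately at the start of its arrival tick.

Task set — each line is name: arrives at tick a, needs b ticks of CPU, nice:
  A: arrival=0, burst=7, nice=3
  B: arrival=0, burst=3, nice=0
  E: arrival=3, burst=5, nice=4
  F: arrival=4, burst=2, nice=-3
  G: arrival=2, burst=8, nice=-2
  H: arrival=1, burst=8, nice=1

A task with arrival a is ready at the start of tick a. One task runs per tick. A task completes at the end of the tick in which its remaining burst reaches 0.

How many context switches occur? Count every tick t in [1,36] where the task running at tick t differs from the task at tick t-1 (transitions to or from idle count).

context switches = 8

t=0: ready={A,B} → run B
t=1: ready={A,B,H} → run B
t=2: ready={A,B,G,H} → run G
t=3: ready={A,B,E,G,H} → run G
t=4: ready={A,B,E,F,G,H} → run F
t=5: ready={A,B,E,F,G,H} → run F
t=6: ready={A,B,E,G,H} → run G
t=7: ready={A,B,E,G,H} → run G
t=8: ready={A,B,E,G,H} → run G
t=9: ready={A,B,E,G,H} → run G
t=10: ready={A,B,E,G,H} → run G
t=11: ready={A,B,E,G,H} → run G
t=12: ready={A,B,E,H} → run B
t=13: ready={A,E,H} → run H
t=14: ready={A,E,H} → run H
t=15: ready={A,E,H} → run H
t=16: ready={A,E,H} → run H
t=17: ready={A,E,H} → run H
t=18: ready={A,E,H} → run H
t=19: ready={A,E,H} → run H
t=20: ready={A,E,H} → run H
t=21: ready={A,E} → run A
t=22: ready={A,E} → run A
t=23: ready={A,E} → run A
t=24: ready={A,E} → run A
t=25: ready={A,E} → run A
t=26: ready={A,E} → run A
t=27: ready={A,E} → run A
t=28: ready={E} → run E
t=29: ready={E} → run E
t=30: ready={E} → run E
t=31: ready={E} → run E
t=32: ready={E} → run E
t=33: (idle)
t=34: (idle)
t=35: (idle)
t=36: (idle)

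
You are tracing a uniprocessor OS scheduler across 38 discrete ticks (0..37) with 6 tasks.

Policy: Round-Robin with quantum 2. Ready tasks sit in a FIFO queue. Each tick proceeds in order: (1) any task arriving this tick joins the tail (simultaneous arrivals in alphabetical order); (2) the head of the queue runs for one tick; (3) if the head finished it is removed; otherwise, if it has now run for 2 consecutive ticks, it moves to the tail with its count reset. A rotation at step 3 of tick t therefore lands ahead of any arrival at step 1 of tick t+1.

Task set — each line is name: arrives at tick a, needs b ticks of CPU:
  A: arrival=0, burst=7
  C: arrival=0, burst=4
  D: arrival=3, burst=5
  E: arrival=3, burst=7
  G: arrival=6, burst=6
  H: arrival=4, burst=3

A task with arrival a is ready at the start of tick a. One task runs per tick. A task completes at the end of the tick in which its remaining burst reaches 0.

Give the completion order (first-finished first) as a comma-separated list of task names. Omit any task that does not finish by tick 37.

completion order = C, H, A, D, G, E

t=0: queue=[A,C] q_used=0 → run A
t=1: queue=[A,C] q_used=1 → run A
t=2: queue=[C,A] q_used=0 → run C
t=3: queue=[C,A,D,E] q_used=1 → run C
t=4: queue=[A,D,E,C,H] q_used=0 → run A
t=5: queue=[A,D,E,C,H] q_used=1 → run A
t=6: queue=[D,E,C,H,A,G] q_used=0 → run D
t=7: queue=[D,E,C,H,A,G] q_used=1 → run D
t=8: queue=[E,C,H,A,G,D] q_used=0 → run E
t=9: queue=[E,C,H,A,G,D] q_used=1 → run E
t=10: queue=[C,H,A,G,D,E] q_used=0 → run C
t=11: queue=[C,H,A,G,D,E] q_used=1 → run C
t=12: queue=[H,A,G,D,E] q_used=0 → run H
t=13: queue=[H,A,G,D,E] q_used=1 → run H
t=14: queue=[A,G,D,E,H] q_used=0 → run A
t=15: queue=[A,G,D,E,H] q_used=1 → run A
t=16: queue=[G,D,E,H,A] q_used=0 → run G
t=17: queue=[G,D,E,H,A] q_used=1 → run G
t=18: queue=[D,E,H,A,G] q_used=0 → run D
t=19: queue=[D,E,H,A,G] q_used=1 → run D
t=20: queue=[E,H,A,G,D] q_used=0 → run E
t=21: queue=[E,H,A,G,D] q_used=1 → run E
t=22: queue=[H,A,G,D,E] q_used=0 → run H
t=23: queue=[A,G,D,E] q_used=0 → run A
t=24: queue=[G,D,E] q_used=0 → run G
t=25: queue=[G,D,E] q_used=1 → run G
t=26: queue=[D,E,G] q_used=0 → run D
t=27: queue=[E,G] q_used=0 → run E
t=28: queue=[E,G] q_used=1 → run E
t=29: queue=[G,E] q_used=0 → run G
t=30: queue=[G,E] q_used=1 → run G
t=31: queue=[E] q_used=0 → run E
t=32: (idle)
t=33: (idle)
t=34: (idle)
t=35: (idle)
t=36: (idle)
t=37: (idle)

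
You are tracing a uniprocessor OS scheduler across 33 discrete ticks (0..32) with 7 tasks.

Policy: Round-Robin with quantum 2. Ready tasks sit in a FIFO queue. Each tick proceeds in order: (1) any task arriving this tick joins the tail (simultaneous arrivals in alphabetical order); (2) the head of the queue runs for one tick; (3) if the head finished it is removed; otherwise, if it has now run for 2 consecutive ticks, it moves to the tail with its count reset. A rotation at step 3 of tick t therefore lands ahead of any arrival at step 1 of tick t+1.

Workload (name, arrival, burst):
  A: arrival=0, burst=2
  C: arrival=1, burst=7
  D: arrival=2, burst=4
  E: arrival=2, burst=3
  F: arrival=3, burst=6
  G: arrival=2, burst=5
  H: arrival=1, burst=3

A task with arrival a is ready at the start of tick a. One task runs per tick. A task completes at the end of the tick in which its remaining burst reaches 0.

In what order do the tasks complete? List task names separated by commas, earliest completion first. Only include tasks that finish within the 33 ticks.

t=0: queue=[A] q_used=0 → run A
t=1: queue=[A,C,H] q_used=1 → run A
t=2: queue=[C,H,D,E,G] q_used=0 → run C
t=3: queue=[C,H,D,E,G,F] q_used=1 → run C
t=4: queue=[H,D,E,G,F,C] q_used=0 → run H
t=5: queue=[H,D,E,G,F,C] q_used=1 → run H
t=6: queue=[D,E,G,F,C,H] q_used=0 → run D
t=7: queue=[D,E,G,F,C,H] q_used=1 → run D
t=8: queue=[E,G,F,C,H,D] q_used=0 → run E
t=9: queue=[E,G,F,C,H,D] q_used=1 → run E
t=10: queue=[G,F,C,H,D,E] q_used=0 → run G
t=11: queue=[G,F,C,H,D,E] q_used=1 → run G
t=12: queue=[F,C,H,D,E,G] q_used=0 → run F
t=13: queue=[F,C,H,D,E,G] q_used=1 → run F
t=14: queue=[C,H,D,E,G,F] q_used=0 → run C
t=15: queue=[C,H,D,E,G,F] q_used=1 → run C
t=16: queue=[H,D,E,G,F,C] q_used=0 → run H
t=17: queue=[D,E,G,F,C] q_used=0 → run D
t=18: queue=[D,E,G,F,C] q_used=1 → run D
t=19: queue=[E,G,F,C] q_used=0 → run E
t=20: queue=[G,F,C] q_used=0 → run G
t=21: queue=[G,F,C] q_used=1 → run G
t=22: queue=[F,C,G] q_used=0 → run F
t=23: queue=[F,C,G] q_used=1 → run F
t=24: queue=[C,G,F] q_used=0 → run C
t=25: queue=[C,G,F] q_used=1 → run C
t=26: queue=[G,F,C] q_used=0 → run G
t=27: queue=[F,C] q_used=0 → run F
t=28: queue=[F,C] q_used=1 → run F
t=29: queue=[C] q_used=0 → run C
t=30: (idle)
t=31: (idle)
t=32: (idle)

completion order = A, H, D, E, G, F, C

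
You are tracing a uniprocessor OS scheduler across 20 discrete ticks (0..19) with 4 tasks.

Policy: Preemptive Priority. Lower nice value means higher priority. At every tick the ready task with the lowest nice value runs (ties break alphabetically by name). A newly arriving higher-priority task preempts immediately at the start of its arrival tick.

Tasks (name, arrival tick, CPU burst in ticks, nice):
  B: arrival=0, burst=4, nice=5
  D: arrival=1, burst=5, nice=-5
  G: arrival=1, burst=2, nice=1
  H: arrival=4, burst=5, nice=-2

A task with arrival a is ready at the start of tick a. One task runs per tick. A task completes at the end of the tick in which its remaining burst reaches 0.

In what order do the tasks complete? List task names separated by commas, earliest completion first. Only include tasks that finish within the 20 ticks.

completion order = D, H, G, B

t=0: ready={B} → run B
t=1: ready={B,D,G} → run D
t=2: ready={B,D,G} → run D
t=3: ready={B,D,G} → run D
t=4: ready={B,D,G,H} → run D
t=5: ready={B,D,G,H} → run D
t=6: ready={B,G,H} → run H
t=7: ready={B,G,H} → run H
t=8: ready={B,G,H} → run H
t=9: ready={B,G,H} → run H
t=10: ready={B,G,H} → run H
t=11: ready={B,G} → run G
t=12: ready={B,G} → run G
t=13: ready={B} → run B
t=14: ready={B} → run B
t=15: ready={B} → run B
t=16: (idle)
t=17: (idle)
t=18: (idle)
t=19: (idle)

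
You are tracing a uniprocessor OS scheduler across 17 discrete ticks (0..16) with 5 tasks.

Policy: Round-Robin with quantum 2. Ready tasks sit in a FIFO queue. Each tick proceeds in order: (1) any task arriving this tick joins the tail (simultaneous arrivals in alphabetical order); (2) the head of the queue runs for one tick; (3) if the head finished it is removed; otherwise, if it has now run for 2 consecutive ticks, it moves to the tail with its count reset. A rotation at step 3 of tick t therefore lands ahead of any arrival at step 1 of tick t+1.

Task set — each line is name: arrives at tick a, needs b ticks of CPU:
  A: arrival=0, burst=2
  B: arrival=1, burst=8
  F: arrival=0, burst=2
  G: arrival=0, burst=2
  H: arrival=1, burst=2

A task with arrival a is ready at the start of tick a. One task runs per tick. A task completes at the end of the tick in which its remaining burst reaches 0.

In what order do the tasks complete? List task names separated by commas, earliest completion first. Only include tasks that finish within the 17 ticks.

t=0: queue=[A,F,G] q_used=0 → run A
t=1: queue=[A,F,G,B,H] q_used=1 → run A
t=2: queue=[F,G,B,H] q_used=0 → run F
t=3: queue=[F,G,B,H] q_used=1 → run F
t=4: queue=[G,B,H] q_used=0 → run G
t=5: queue=[G,B,H] q_used=1 → run G
t=6: queue=[B,H] q_used=0 → run B
t=7: queue=[B,H] q_used=1 → run B
t=8: queue=[H,B] q_used=0 → run H
t=9: queue=[H,B] q_used=1 → run H
t=10: queue=[B] q_used=0 → run B
t=11: queue=[B] q_used=1 → run B
t=12: queue=[B] q_used=0 → run B
t=13: queue=[B] q_used=1 → run B
t=14: queue=[B] q_used=0 → run B
t=15: queue=[B] q_used=1 → run B
t=16: (idle)

completion order = A, F, G, H, B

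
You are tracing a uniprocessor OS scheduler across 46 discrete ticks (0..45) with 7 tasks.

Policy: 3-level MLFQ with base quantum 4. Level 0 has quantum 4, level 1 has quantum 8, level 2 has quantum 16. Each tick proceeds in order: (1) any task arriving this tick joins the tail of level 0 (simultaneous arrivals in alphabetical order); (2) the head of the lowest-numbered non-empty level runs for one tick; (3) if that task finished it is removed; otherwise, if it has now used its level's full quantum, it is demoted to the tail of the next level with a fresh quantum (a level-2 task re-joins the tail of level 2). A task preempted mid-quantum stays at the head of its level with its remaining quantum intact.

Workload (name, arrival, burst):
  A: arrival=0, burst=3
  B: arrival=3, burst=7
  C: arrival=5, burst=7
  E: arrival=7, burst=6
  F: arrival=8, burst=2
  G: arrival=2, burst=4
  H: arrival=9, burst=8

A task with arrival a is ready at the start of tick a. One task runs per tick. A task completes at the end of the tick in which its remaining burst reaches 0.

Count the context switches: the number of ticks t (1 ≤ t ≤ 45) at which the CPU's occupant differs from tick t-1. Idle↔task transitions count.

t=0: L0/L1/L2 = A/-/- → run A
t=1: L0/L1/L2 = A/-/- → run A
t=2: L0/L1/L2 = AG/-/- → run A
t=3: L0/L1/L2 = GB/-/- → run G
t=4: L0/L1/L2 = GB/-/- → run G
t=5: L0/L1/L2 = GBC/-/- → run G
t=6: L0/L1/L2 = GBC/-/- → run G
t=7: L0/L1/L2 = BCE/-/- → run B
t=8: L0/L1/L2 = BCEF/-/- → run B
t=9: L0/L1/L2 = BCEFH/-/- → run B
t=10: L0/L1/L2 = BCEFH/-/- → run B
t=11: L0/L1/L2 = CEFH/B/- → run C
t=12: L0/L1/L2 = CEFH/B/- → run C
t=13: L0/L1/L2 = CEFH/B/- → run C
t=14: L0/L1/L2 = CEFH/B/- → run C
t=15: L0/L1/L2 = EFH/BC/- → run E
t=16: L0/L1/L2 = EFH/BC/- → run E
t=17: L0/L1/L2 = EFH/BC/- → run E
t=18: L0/L1/L2 = EFH/BC/- → run E
t=19: L0/L1/L2 = FH/BCE/- → run F
t=20: L0/L1/L2 = FH/BCE/- → run F
t=21: L0/L1/L2 = H/BCE/- → run H
t=22: L0/L1/L2 = H/BCE/- → run H
t=23: L0/L1/L2 = H/BCE/- → run H
t=24: L0/L1/L2 = H/BCE/- → run H
t=25: L0/L1/L2 = -/BCEH/- → run B
t=26: L0/L1/L2 = -/BCEH/- → run B
t=27: L0/L1/L2 = -/BCEH/- → run B
t=28: L0/L1/L2 = -/CEH/- → run C
t=29: L0/L1/L2 = -/CEH/- → run C
t=30: L0/L1/L2 = -/CEH/- → run C
t=31: L0/L1/L2 = -/EH/- → run E
t=32: L0/L1/L2 = -/EH/- → run E
t=33: L0/L1/L2 = -/H/- → run H
t=34: L0/L1/L2 = -/H/- → run H
t=35: L0/L1/L2 = -/H/- → run H
t=36: L0/L1/L2 = -/H/- → run H
t=37: (idle)
t=38: (idle)
t=39: (idle)
t=40: (idle)
t=41: (idle)
t=42: (idle)
t=43: (idle)
t=44: (idle)
t=45: (idle)

context switches = 11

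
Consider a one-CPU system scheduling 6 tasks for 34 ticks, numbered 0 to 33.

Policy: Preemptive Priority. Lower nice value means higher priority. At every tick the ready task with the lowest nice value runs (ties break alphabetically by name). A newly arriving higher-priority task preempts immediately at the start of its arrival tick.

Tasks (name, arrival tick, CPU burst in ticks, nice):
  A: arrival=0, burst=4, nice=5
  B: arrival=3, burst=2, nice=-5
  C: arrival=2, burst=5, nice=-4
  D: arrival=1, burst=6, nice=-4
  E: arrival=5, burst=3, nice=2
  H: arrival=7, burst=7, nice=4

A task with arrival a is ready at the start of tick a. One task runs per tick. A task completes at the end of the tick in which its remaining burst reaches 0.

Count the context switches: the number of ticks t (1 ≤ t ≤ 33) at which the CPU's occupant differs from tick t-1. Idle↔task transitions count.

context switches = 9

t=0: ready={A} → run A
t=1: ready={A,D} → run D
t=2: ready={A,C,D} → run C
t=3: ready={A,B,C,D} → run B
t=4: ready={A,B,C,D} → run B
t=5: ready={A,C,D,E} → run C
t=6: ready={A,C,D,E} → run C
t=7: ready={A,C,D,E,H} → run C
t=8: ready={A,C,D,E,H} → run C
t=9: ready={A,D,E,H} → run D
t=10: ready={A,D,E,H} → run D
t=11: ready={A,D,E,H} → run D
t=12: ready={A,D,E,H} → run D
t=13: ready={A,D,E,H} → run D
t=14: ready={A,E,H} → run E
t=15: ready={A,E,H} → run E
t=16: ready={A,E,H} → run E
t=17: ready={A,H} → run H
t=18: ready={A,H} → run H
t=19: ready={A,H} → run H
t=20: ready={A,H} → run H
t=21: ready={A,H} → run H
t=22: ready={A,H} → run H
t=23: ready={A,H} → run H
t=24: ready={A} → run A
t=25: ready={A} → run A
t=26: ready={A} → run A
t=27: (idle)
t=28: (idle)
t=29: (idle)
t=30: (idle)
t=31: (idle)
t=32: (idle)
t=33: (idle)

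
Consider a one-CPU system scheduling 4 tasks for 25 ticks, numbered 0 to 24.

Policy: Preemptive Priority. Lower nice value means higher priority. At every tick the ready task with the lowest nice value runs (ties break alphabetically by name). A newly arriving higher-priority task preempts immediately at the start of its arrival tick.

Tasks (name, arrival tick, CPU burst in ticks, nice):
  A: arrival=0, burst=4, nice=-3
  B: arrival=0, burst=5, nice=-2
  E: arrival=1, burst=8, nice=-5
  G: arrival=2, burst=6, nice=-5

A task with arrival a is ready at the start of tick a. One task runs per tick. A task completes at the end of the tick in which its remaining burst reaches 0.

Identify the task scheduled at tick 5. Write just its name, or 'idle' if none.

t=0: ready={A,B} → run A
t=1: ready={A,B,E} → run E
t=2: ready={A,B,E,G} → run E
t=3: ready={A,B,E,G} → run E
t=4: ready={A,B,E,G} → run E
t=5: ready={A,B,E,G} → run E
t=6: ready={A,B,E,G} → run E
t=7: ready={A,B,E,G} → run E
t=8: ready={A,B,E,G} → run E
t=9: ready={A,B,G} → run G
t=10: ready={A,B,G} → run G
t=11: ready={A,B,G} → run G
t=12: ready={A,B,G} → run G
t=13: ready={A,B,G} → run G
t=14: ready={A,B,G} → run G
t=15: ready={A,B} → run A
t=16: ready={A,B} → run A
t=17: ready={A,B} → run A
t=18: ready={B} → run B
t=19: ready={B} → run B
t=20: ready={B} → run B
t=21: ready={B} → run B
t=22: ready={B} → run B
t=23: (idle)
t=24: (idle)

running at tick 5 = E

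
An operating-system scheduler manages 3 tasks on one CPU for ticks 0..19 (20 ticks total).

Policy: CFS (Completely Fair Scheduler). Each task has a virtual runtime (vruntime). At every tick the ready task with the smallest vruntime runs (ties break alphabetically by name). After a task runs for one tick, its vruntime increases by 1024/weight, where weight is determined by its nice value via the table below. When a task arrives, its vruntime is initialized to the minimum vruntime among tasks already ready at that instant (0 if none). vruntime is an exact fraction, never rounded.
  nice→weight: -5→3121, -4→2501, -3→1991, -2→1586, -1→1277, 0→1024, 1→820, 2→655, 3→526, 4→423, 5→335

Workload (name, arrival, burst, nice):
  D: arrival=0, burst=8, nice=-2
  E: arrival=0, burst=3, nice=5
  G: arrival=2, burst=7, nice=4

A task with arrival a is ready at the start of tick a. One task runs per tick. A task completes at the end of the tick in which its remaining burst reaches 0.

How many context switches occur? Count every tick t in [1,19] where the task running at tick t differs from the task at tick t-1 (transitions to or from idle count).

context switches = 11

t=0: vr[D=0 E=0] → run D
t=1: vr[D=512/793 E=0] → run E
t=2: vr[D=512/793 E=1024/335 G=512/793] → run D
t=3: vr[D=1024/793 E=1024/335 G=512/793] → run G
t=4: vr[D=1024/793 E=1024/335 G=1028608/335439] → run D
t=5: vr[D=1536/793 E=1024/335 G=1028608/335439] → run D
t=6: vr[D=2048/793 E=1024/335 G=1028608/335439] → run D
t=7: vr[D=2560/793 E=1024/335 G=1028608/335439] → run E
t=8: vr[D=2560/793 E=2048/335 G=1028608/335439] → run G
t=9: vr[D=2560/793 E=2048/335 G=1840640/335439] → run D
t=10: vr[D=3072/793 E=2048/335 G=1840640/335439] → run D
t=11: vr[D=3584/793 E=2048/335 G=1840640/335439] → run D
t=12: vr[E=2048/335 G=1840640/335439] → run G
t=13: vr[E=2048/335 G=884224/111813] → run E
t=14: vr[G=884224/111813] → run G
t=15: vr[G=3464704/335439] → run G
t=16: vr[G=4276736/335439] → run G
t=17: vr[G=1696256/111813] → run G
t=18: (idle)
t=19: (idle)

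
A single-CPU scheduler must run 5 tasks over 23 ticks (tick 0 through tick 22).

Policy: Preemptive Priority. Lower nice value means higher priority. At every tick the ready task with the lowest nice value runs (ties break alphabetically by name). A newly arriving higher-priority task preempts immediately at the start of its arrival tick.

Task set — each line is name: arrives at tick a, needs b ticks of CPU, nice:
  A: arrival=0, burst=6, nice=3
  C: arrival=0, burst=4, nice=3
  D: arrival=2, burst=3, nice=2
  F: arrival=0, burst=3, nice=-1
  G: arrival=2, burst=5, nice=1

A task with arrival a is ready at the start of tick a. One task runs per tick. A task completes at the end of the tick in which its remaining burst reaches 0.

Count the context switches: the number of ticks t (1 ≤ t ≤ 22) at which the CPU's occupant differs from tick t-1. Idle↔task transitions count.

context switches = 5

t=0: ready={A,C,F} → run F
t=1: ready={A,C,F} → run F
t=2: ready={A,C,D,F,G} → run F
t=3: ready={A,C,D,G} → run G
t=4: ready={A,C,D,G} → run G
t=5: ready={A,C,D,G} → run G
t=6: ready={A,C,D,G} → run G
t=7: ready={A,C,D,G} → run G
t=8: ready={A,C,D} → run D
t=9: ready={A,C,D} → run D
t=10: ready={A,C,D} → run D
t=11: ready={A,C} → run A
t=12: ready={A,C} → run A
t=13: ready={A,C} → run A
t=14: ready={A,C} → run A
t=15: ready={A,C} → run A
t=16: ready={A,C} → run A
t=17: ready={C} → run C
t=18: ready={C} → run C
t=19: ready={C} → run C
t=20: ready={C} → run C
t=21: (idle)
t=22: (idle)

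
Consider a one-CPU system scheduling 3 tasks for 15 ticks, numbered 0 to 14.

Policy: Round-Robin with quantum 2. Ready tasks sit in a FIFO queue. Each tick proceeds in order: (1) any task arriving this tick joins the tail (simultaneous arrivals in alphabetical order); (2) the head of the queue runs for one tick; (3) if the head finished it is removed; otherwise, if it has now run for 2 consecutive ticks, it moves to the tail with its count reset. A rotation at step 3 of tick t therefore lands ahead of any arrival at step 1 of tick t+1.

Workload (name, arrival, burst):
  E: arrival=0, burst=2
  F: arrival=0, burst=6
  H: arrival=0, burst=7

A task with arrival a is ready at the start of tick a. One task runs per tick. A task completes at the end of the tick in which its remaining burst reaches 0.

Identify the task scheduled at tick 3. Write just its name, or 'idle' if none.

t=0: queue=[E,F,H] q_used=0 → run E
t=1: queue=[E,F,H] q_used=1 → run E
t=2: queue=[F,H] q_used=0 → run F
t=3: queue=[F,H] q_used=1 → run F
t=4: queue=[H,F] q_used=0 → run H
t=5: queue=[H,F] q_used=1 → run H
t=6: queue=[F,H] q_used=0 → run F
t=7: queue=[F,H] q_used=1 → run F
t=8: queue=[H,F] q_used=0 → run H
t=9: queue=[H,F] q_used=1 → run H
t=10: queue=[F,H] q_used=0 → run F
t=11: queue=[F,H] q_used=1 → run F
t=12: queue=[H] q_used=0 → run H
t=13: queue=[H] q_used=1 → run H
t=14: queue=[H] q_used=0 → run H

running at tick 3 = F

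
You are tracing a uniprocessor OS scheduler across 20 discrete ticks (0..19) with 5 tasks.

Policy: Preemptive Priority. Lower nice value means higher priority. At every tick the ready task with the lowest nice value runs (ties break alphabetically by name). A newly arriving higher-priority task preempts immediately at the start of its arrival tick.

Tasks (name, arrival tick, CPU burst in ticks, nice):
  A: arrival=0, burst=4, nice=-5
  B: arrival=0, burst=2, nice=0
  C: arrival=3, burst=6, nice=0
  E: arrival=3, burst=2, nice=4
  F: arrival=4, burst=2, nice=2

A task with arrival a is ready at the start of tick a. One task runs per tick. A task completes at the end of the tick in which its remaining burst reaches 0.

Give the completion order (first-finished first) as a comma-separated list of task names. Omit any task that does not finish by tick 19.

t=0: ready={A,B} → run A
t=1: ready={A,B} → run A
t=2: ready={A,B} → run A
t=3: ready={A,B,C,E} → run A
t=4: ready={B,C,E,F} → run B
t=5: ready={B,C,E,F} → run B
t=6: ready={C,E,F} → run C
t=7: ready={C,E,F} → run C
t=8: ready={C,E,F} → run C
t=9: ready={C,E,F} → run C
t=10: ready={C,E,F} → run C
t=11: ready={C,E,F} → run C
t=12: ready={E,F} → run F
t=13: ready={E,F} → run F
t=14: ready={E} → run E
t=15: ready={E} → run E
t=16: (idle)
t=17: (idle)
t=18: (idle)
t=19: (idle)

completion order = A, B, C, F, E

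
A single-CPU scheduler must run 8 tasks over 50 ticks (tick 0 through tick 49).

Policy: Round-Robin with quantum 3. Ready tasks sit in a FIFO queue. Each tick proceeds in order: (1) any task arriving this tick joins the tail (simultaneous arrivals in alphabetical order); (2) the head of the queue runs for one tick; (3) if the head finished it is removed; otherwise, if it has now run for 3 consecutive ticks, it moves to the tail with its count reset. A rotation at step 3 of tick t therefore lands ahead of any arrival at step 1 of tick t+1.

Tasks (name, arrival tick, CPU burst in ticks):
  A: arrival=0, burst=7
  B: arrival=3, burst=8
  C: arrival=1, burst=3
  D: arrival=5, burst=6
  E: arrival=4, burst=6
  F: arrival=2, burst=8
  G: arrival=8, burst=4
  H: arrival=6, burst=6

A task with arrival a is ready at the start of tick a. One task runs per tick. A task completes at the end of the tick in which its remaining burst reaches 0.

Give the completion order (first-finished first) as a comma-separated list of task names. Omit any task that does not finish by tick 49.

completion order = C, A, E, D, H, G, F, B

t=0: queue=[A] q_used=0 → run A
t=1: queue=[A,C] q_used=1 → run A
t=2: queue=[A,C,F] q_used=2 → run A
t=3: queue=[C,F,A,B] q_used=0 → run C
t=4: queue=[C,F,A,B,E] q_used=1 → run C
t=5: queue=[C,F,A,B,E,D] q_used=2 → run C
t=6: queue=[F,A,B,E,D,H] q_used=0 → run F
t=7: queue=[F,A,B,E,D,H] q_used=1 → run F
t=8: queue=[F,A,B,E,D,H,G] q_used=2 → run F
t=9: queue=[A,B,E,D,H,G,F] q_used=0 → run A
t=10: queue=[A,B,E,D,H,G,F] q_used=1 → run A
t=11: queue=[A,B,E,D,H,G,F] q_used=2 → run A
t=12: queue=[B,E,D,H,G,F,A] q_used=0 → run B
t=13: queue=[B,E,D,H,G,F,A] q_used=1 → run B
t=14: queue=[B,E,D,H,G,F,A] q_used=2 → run B
t=15: queue=[E,D,H,G,F,A,B] q_used=0 → run E
t=16: queue=[E,D,H,G,F,A,B] q_used=1 → run E
t=17: queue=[E,D,H,G,F,A,B] q_used=2 → run E
t=18: queue=[D,H,G,F,A,B,E] q_used=0 → run D
t=19: queue=[D,H,G,F,A,B,E] q_used=1 → run D
t=20: queue=[D,H,G,F,A,B,E] q_used=2 → run D
t=21: queue=[H,G,F,A,B,E,D] q_used=0 → run H
t=22: queue=[H,G,F,A,B,E,D] q_used=1 → run H
t=23: queue=[H,G,F,A,B,E,D] q_used=2 → run H
t=24: queue=[G,F,A,B,E,D,H] q_used=0 → run G
t=25: queue=[G,F,A,B,E,D,H] q_used=1 → run G
t=26: queue=[G,F,A,B,E,D,H] q_used=2 → run G
t=27: queue=[F,A,B,E,D,H,G] q_used=0 → run F
t=28: queue=[F,A,B,E,D,H,G] q_used=1 → run F
t=29: queue=[F,A,B,E,D,H,G] q_used=2 → run F
t=30: queue=[A,B,E,D,H,G,F] q_used=0 → run A
t=31: queue=[B,E,D,H,G,F] q_used=0 → run B
t=32: queue=[B,E,D,H,G,F] q_used=1 → run B
t=33: queue=[B,E,D,H,G,F] q_used=2 → run B
t=34: queue=[E,D,H,G,F,B] q_used=0 → run E
t=35: queue=[E,D,H,G,F,B] q_used=1 → run E
t=36: queue=[E,D,H,G,F,B] q_used=2 → run E
t=37: queue=[D,H,G,F,B] q_used=0 → run D
t=38: queue=[D,H,G,F,B] q_used=1 → run D
t=39: queue=[D,H,G,F,B] q_used=2 → run D
t=40: queue=[H,G,F,B] q_used=0 → run H
t=41: queue=[H,G,F,B] q_used=1 → run H
t=42: queue=[H,G,F,B] q_used=2 → run H
t=43: queue=[G,F,B] q_used=0 → run G
t=44: queue=[F,B] q_used=0 → run F
t=45: queue=[F,B] q_used=1 → run F
t=46: queue=[B] q_used=0 → run B
t=47: queue=[B] q_used=1 → run B
t=48: (idle)
t=49: (idle)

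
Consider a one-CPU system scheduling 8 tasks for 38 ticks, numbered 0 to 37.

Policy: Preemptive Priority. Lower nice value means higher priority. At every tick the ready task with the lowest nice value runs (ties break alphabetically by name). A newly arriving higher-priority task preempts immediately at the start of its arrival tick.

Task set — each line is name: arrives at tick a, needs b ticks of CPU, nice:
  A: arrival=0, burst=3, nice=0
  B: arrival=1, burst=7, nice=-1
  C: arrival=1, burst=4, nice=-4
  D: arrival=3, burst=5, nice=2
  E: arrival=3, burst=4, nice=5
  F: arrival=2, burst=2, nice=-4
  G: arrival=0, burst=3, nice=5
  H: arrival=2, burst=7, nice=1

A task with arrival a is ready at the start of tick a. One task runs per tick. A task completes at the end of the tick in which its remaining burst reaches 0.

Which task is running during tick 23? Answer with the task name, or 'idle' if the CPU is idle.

t=0: ready={A,G} → run A
t=1: ready={A,B,C,G} → run C
t=2: ready={A,B,C,F,G,H} → run C
t=3: ready={A,B,C,D,E,F,G,H} → run C
t=4: ready={A,B,C,D,E,F,G,H} → run C
t=5: ready={A,B,D,E,F,G,H} → run F
t=6: ready={A,B,D,E,F,G,H} → run F
t=7: ready={A,B,D,E,G,H} → run B
t=8: ready={A,B,D,E,G,H} → run B
t=9: ready={A,B,D,E,G,H} → run B
t=10: ready={A,B,D,E,G,H} → run B
t=11: ready={A,B,D,E,G,H} → run B
t=12: ready={A,B,D,E,G,H} → run B
t=13: ready={A,B,D,E,G,H} → run B
t=14: ready={A,D,E,G,H} → run A
t=15: ready={A,D,E,G,H} → run A
t=16: ready={D,E,G,H} → run H
t=17: ready={D,E,G,H} → run H
t=18: ready={D,E,G,H} → run H
t=19: ready={D,E,G,H} → run H
t=20: ready={D,E,G,H} → run H
t=21: ready={D,E,G,H} → run H
t=22: ready={D,E,G,H} → run H
t=23: ready={D,E,G} → run D
t=24: ready={D,E,G} → run D
t=25: ready={D,E,G} → run D
t=26: ready={D,E,G} → run D
t=27: ready={D,E,G} → run D
t=28: ready={E,G} → run E
t=29: ready={E,G} → run E
t=30: ready={E,G} → run E
t=31: ready={E,G} → run E
t=32: ready={G} → run G
t=33: ready={G} → run G
t=34: ready={G} → run G
t=35: (idle)
t=36: (idle)
t=37: (idle)

running at tick 23 = D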